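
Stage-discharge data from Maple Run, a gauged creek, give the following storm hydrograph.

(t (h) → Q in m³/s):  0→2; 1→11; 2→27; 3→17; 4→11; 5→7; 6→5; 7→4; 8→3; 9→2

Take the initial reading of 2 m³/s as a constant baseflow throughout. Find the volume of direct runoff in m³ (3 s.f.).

V ≈ 2.48 × 10^5 m³

Direct-runoff ordinates (Q − Q_b): 0.0, 9.0, 25.0, 15.0, 9.0, 5.0, 3.0, 2.0, 1.0, 0.0 m³/s.
ΣQ_DR = 69.00 m³/s.
With Δt = 1 h = 3600 s, V = ΣQ_DR · Δt = 69.00 × 3600 = 2.48 × 10^5 m³.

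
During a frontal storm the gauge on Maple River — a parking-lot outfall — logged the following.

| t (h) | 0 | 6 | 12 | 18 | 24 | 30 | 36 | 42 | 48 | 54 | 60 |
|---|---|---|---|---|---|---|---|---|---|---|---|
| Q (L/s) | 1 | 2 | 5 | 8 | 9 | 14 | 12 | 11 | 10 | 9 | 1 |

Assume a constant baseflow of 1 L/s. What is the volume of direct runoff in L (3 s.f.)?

V ≈ 1.53 × 10^6 L

Direct-runoff ordinates (Q − Q_b): 0.0, 1.0, 4.0, 7.0, 8.0, 13.0, 11.0, 10.0, 9.0, 8.0, 0.0 L/s.
ΣQ_DR = 71.00 L/s.
With Δt = 6 h = 21600 s, V = ΣQ_DR · Δt = 71.00 × 21600 = 1.53 × 10^6 L.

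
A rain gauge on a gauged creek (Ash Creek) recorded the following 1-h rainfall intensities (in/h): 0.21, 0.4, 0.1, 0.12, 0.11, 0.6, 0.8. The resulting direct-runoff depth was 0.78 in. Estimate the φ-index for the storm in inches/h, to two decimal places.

φ ≈ 0.34 in/h

Only the 3 blocks with intensity above φ contribute runoff: 0.4, 0.6, 0.8 in/h.
Σ(I−φ)·Δt = d  ⇒  (0.4+0.6+0.8 − 3φ)·1 = 0.78
φ = (1.800 − 0.78/1) / 3 = 0.34 in/h.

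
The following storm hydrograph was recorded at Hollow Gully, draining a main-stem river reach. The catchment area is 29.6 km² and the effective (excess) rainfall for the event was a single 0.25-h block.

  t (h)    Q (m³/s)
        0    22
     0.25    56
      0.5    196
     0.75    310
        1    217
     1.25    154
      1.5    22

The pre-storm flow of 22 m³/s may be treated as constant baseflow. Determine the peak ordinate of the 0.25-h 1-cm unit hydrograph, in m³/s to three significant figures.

Direct runoff: 0.0, 34.0, 174.0, 288.0, 195.0, 132.0, 0.0 m³/s; ΣQ_DR = 823.0 m³/s, peak = 288.0 m³/s.
Runoff depth d = ΣQ_DR·Δt / A = 823.0 × 900 / (29.6 km²) = 25.02 mm.
The 1-cm UH is the DRH scaled by (10 mm)/d, so U_p = 288.0 × 10/25.02 = 115 m³/s.

U_p ≈ 115 m³/s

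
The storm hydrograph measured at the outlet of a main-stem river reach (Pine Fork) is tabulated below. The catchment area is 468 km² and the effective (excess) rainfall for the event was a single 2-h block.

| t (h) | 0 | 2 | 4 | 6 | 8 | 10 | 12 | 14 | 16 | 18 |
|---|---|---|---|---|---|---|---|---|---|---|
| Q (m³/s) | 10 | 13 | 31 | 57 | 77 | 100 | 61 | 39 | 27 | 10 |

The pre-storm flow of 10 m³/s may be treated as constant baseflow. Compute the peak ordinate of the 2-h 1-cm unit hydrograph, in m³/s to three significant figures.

U_p ≈ 180 m³/s

Direct runoff: 0.0, 3.0, 21.0, 47.0, 67.0, 90.0, 51.0, 29.0, 17.0, 0.0 m³/s; ΣQ_DR = 325.0 m³/s, peak = 90.0 m³/s.
Runoff depth d = ΣQ_DR·Δt / A = 325.0 × 7200 / (468 km²) = 5.000 mm.
The 1-cm UH is the DRH scaled by (10 mm)/d, so U_p = 90.0 × 10/5.000 = 180 m³/s.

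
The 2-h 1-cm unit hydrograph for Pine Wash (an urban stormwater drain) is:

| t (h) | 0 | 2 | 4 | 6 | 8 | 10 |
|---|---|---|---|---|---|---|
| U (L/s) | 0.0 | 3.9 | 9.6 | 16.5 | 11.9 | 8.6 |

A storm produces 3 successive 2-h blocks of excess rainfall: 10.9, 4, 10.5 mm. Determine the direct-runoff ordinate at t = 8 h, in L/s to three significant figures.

By discrete convolution, Q_j = Σ (P_i / 10 mm) · U_{j−i}.
At t = 8 h (j=4): Q = (10.9/10)·11.9 + (4/10)·16.5 + (10.5/10)·9.6 = 29.7 L/s.

Q ≈ 29.7 L/s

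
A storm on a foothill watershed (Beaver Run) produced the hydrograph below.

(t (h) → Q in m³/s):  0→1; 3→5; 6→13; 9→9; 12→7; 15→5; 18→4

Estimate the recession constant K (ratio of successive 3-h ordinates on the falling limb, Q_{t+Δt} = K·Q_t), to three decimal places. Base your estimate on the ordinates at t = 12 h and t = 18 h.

Using the recession-limb readings at t = 12 h and t = 18 h: Q falls from 7 to 4 m³/s over 2 intervals.
K = (Q₂/Q₁)^(1/2) = (4/7)^(1/2) = 0.756.

K ≈ 0.756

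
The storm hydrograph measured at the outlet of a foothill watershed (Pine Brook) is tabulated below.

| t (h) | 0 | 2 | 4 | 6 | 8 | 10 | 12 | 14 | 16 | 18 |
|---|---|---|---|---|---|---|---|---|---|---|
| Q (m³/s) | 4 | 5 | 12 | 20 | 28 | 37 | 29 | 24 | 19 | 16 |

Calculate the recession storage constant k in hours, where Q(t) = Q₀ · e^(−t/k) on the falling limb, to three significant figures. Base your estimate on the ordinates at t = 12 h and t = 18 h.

k ≈ 10.1 h

On the falling limb, Q drops from 29 to 16 m³/s between t = 12 h and t = 18 h (Δt = 6 h).
k = −Δt / ln(Q₂/Q₁) = −6 / ln(16/29) = 10.1 h.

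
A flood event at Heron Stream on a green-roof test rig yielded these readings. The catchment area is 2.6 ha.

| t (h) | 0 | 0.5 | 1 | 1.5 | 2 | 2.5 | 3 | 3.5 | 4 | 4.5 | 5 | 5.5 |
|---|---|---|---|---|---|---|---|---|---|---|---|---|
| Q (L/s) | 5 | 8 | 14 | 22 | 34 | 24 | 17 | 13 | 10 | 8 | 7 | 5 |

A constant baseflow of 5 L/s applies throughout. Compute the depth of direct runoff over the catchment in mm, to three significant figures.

Direct runoff: 0.0, 3.0, 9.0, 17.0, 29.0, 19.0, 12.0, 8.0, 5.0, 3.0, 2.0, 0.0 L/s; ΣQ_DR = 107.0 L/s.
V = ΣQ_DR · Δt = 107.0 × 1800 s = 1.926 × 10^5 L.
Over A = 2.6 ha, depth = V / A = 7.41 mm.

d ≈ 7.41 mm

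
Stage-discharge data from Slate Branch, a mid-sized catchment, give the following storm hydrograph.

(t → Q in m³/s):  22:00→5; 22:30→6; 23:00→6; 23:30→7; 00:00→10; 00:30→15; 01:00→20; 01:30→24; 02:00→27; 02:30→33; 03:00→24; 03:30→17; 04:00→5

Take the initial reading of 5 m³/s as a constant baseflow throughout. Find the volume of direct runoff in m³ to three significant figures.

V ≈ 2.41 × 10^5 m³

Direct-runoff ordinates (Q − Q_b): 0.0, 1.0, 1.0, 2.0, 5.0, 10.0, 15.0, 19.0, 22.0, 28.0, 19.0, 12.0, 0.0 m³/s.
ΣQ_DR = 134.0 m³/s.
With Δt = 0.5 h = 1800 s, V = ΣQ_DR · Δt = 134.0 × 1800 = 2.41 × 10^5 m³.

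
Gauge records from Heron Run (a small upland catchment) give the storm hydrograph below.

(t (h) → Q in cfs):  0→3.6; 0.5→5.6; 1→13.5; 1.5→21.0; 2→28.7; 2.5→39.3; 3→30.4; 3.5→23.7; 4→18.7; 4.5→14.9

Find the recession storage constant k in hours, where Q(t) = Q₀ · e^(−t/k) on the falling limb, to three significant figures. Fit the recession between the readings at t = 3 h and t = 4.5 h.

k ≈ 2.10 h

On the falling limb, Q drops from 30.4 to 14.9 cfs between t = 3 h and t = 4.5 h (Δt = 1.5 h).
k = −Δt / ln(Q₂/Q₁) = −1.5 / ln(14.9/30.4) = 2.10 h.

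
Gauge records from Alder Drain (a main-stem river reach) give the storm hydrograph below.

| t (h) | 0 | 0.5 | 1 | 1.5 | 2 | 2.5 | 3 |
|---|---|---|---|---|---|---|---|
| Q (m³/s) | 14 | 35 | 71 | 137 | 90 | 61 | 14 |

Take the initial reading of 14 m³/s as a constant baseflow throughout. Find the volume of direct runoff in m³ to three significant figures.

V ≈ 5.83 × 10^5 m³

Direct-runoff ordinates (Q − Q_b): 0.0, 21.0, 57.0, 123.0, 76.0, 47.0, 0.0 m³/s.
ΣQ_DR = 324.0 m³/s.
With Δt = 0.5 h = 1800 s, V = ΣQ_DR · Δt = 324.0 × 1800 = 5.83 × 10^5 m³.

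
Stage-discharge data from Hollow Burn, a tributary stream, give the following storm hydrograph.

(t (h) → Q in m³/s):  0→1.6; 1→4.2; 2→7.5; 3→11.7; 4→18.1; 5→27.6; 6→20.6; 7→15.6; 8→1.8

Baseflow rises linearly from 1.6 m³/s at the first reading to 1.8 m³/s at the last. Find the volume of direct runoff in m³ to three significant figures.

Direct-runoff ordinates (Q − Q_b): 0.00, 2.58, 5.85, 10.03, 16.40, 25.88, 18.85, 13.82, 0.00 m³/s.
ΣQ_DR = 93.40 m³/s.
With Δt = 1 h = 3600 s, V = ΣQ_DR · Δt = 93.40 × 3600 = 3.36 × 10^5 m³.

V ≈ 3.36 × 10^5 m³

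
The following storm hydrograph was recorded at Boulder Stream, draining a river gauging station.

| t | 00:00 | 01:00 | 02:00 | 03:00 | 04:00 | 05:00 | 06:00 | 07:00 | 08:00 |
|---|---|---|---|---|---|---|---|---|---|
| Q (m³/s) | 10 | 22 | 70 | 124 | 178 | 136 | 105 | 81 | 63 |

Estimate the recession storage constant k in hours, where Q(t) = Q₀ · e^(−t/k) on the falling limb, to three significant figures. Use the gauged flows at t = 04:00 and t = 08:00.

k ≈ 3.85 h

On the falling limb, Q drops from 178 to 63 m³/s between t = 04:00 and t = 08:00 (Δt = 4 h).
k = −Δt / ln(Q₂/Q₁) = −4 / ln(63/178) = 3.85 h.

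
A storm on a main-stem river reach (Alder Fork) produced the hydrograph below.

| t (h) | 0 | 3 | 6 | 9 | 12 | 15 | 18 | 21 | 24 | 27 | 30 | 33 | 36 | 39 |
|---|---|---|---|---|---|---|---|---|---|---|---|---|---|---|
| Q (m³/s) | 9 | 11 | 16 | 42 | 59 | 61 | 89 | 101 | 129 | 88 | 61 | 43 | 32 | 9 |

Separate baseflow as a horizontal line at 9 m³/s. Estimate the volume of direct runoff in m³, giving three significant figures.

Direct-runoff ordinates (Q − Q_b): 0.0, 2.0, 7.0, 33.0, 50.0, 52.0, 80.0, 92.0, 120.0, 79.0, 52.0, 34.0, 23.0, 0.0 m³/s.
ΣQ_DR = 624.0 m³/s.
With Δt = 3 h = 10800 s, V = ΣQ_DR · Δt = 624.0 × 10800 = 6.74 × 10^6 m³.

V ≈ 6.74 × 10^6 m³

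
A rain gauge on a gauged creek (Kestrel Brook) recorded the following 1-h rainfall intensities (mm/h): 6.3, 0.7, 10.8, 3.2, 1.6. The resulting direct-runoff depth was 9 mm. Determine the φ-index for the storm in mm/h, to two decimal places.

φ ≈ 4.05 mm/h

Only the 2 blocks with intensity above φ contribute runoff: 6.3, 10.8 mm/h.
Σ(I−φ)·Δt = d  ⇒  (6.3+10.8 − 2φ)·1 = 9
φ = (17.10 − 9/1) / 2 = 4.05 mm/h.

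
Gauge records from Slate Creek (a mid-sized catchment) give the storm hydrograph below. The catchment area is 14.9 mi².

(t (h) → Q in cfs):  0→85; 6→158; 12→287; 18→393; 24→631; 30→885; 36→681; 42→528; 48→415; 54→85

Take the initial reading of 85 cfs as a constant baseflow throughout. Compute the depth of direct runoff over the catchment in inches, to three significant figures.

Direct runoff: 0.0, 73.0, 202.0, 308.0, 546.0, 800.0, 596.0, 443.0, 330.0, 0.0 cfs; ΣQ_DR = 3298 cfs.
V = ΣQ_DR · Δt = 3298 × 21600 s = 7.124 × 10^7 ft³.
Over A = 14.9 mi², depth = V / A = 2.06 in.

d ≈ 2.06 in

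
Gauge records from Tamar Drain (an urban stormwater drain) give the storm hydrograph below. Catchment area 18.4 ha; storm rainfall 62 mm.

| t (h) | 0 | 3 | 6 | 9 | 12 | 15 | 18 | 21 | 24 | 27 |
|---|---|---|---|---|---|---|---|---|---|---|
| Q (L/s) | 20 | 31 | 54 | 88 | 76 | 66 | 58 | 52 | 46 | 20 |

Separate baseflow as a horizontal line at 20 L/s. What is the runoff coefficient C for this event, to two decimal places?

ΣQ_DR = 311.0 L/s; V = ΣQ_DR·Δt = 3.359 × 10^6 L.
Runoff depth d = V / A = 18.25 mm.
C = d / P = 18.25 / 62 = 0.29.

C ≈ 0.29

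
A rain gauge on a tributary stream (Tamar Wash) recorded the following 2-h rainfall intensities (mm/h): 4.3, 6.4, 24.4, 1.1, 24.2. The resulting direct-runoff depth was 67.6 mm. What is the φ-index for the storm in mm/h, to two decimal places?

Only the 2 blocks with intensity above φ contribute runoff: 24.4, 24.2 mm/h.
Σ(I−φ)·Δt = d  ⇒  (24.4+24.2 − 2φ)·2 = 67.6
φ = (48.60 − 67.6/2) / 2 = 7.40 mm/h.

φ ≈ 7.40 mm/h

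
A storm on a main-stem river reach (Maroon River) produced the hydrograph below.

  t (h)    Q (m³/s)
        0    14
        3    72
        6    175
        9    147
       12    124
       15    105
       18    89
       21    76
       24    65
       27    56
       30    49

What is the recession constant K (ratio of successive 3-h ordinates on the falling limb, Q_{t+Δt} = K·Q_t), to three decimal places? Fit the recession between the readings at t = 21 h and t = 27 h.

K ≈ 0.858

Using the recession-limb readings at t = 21 h and t = 27 h: Q falls from 76 to 56 m³/s over 2 intervals.
K = (Q₂/Q₁)^(1/2) = (56/76)^(1/2) = 0.858.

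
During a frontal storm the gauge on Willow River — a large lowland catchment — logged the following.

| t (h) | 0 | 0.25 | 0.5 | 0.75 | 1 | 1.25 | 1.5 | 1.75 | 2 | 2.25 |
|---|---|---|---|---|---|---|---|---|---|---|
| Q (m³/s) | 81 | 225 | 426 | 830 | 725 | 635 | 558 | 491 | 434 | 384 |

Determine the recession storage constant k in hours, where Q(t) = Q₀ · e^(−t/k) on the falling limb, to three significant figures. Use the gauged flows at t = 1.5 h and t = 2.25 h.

k ≈ 2.01 h

On the falling limb, Q drops from 558 to 384 m³/s between t = 1.5 h and t = 2.25 h (Δt = 0.75 h).
k = −Δt / ln(Q₂/Q₁) = −0.75 / ln(384/558) = 2.01 h.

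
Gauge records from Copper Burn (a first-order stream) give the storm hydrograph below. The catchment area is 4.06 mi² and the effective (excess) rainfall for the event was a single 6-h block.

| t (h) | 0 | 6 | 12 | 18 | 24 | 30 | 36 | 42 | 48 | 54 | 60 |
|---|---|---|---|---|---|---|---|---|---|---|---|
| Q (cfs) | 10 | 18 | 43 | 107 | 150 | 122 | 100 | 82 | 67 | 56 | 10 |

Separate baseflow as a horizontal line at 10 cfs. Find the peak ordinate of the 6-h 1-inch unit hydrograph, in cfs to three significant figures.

Direct runoff: 0.0, 8.0, 33.0, 97.0, 140.0, 112.0, 90.0, 72.0, 57.0, 46.0, 0.0 cfs; ΣQ_DR = 655.0 cfs, peak = 140.0 cfs.
Runoff depth d = ΣQ_DR·Δt / A = 655.0 × 21600 / (4.06 mi²) = 1.500 in.
The 1-inch UH is the DRH scaled by (1 in)/d, so U_p = 140.0 × 1/1.500 = 93.3 cfs.

U_p ≈ 93.3 cfs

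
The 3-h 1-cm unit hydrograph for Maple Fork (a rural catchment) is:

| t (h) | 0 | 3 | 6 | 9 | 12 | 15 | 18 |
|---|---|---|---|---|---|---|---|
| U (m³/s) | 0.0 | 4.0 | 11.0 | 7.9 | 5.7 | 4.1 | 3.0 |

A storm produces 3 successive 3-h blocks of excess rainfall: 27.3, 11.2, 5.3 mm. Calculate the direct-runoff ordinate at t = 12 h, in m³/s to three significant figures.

Q ≈ 30.2 m³/s

By discrete convolution, Q_j = Σ (P_i / 10 mm) · U_{j−i}.
At t = 12 h (j=4): Q = (27.3/10)·5.7 + (11.2/10)·7.9 + (5.3/10)·11.0 = 30.2 m³/s.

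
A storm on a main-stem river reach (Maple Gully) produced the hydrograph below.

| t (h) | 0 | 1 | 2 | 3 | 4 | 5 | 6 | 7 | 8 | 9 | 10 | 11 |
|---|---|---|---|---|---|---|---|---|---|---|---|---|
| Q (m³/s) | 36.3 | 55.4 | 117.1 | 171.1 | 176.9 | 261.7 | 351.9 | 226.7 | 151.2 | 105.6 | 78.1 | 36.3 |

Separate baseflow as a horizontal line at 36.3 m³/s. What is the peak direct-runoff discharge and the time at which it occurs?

Q_p = 315.6 m³/s at t = 6 h

Subtracting baseflow gives direct-runoff ordinates: 0.0, 19.1, 80.8, 134.8, 140.6, 225.4, 315.6, 190.4, 114.9, 69.3, 41.8, 0.0 m³/s.
The maximum is 315.6 m³/s, occurring at the reading for t = 6 h.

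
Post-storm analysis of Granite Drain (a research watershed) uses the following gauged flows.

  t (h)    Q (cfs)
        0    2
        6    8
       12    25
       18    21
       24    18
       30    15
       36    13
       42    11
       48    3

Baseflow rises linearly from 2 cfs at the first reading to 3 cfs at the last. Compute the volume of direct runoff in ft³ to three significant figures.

V ≈ 2.02 × 10^6 ft³

Direct-runoff ordinates (Q − Q_b): 0.00, 5.88, 22.75, 18.62, 15.50, 12.38, 10.25, 8.12, 0.00 cfs.
ΣQ_DR = 93.50 cfs.
With Δt = 6 h = 21600 s, V = ΣQ_DR · Δt = 93.50 × 21600 = 2.02 × 10^6 ft³.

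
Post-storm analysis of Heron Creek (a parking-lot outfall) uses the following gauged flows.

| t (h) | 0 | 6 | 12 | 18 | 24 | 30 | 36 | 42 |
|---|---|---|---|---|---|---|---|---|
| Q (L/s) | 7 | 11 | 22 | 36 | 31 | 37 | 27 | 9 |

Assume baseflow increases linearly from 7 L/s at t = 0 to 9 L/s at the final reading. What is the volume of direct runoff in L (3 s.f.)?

V ≈ 2.51 × 10^6 L

Direct-runoff ordinates (Q − Q_b): 0.00, 3.71, 14.43, 28.14, 22.86, 28.57, 18.29, 0.00 L/s.
ΣQ_DR = 116.0 L/s.
With Δt = 6 h = 21600 s, V = ΣQ_DR · Δt = 116.0 × 21600 = 2.51 × 10^6 L.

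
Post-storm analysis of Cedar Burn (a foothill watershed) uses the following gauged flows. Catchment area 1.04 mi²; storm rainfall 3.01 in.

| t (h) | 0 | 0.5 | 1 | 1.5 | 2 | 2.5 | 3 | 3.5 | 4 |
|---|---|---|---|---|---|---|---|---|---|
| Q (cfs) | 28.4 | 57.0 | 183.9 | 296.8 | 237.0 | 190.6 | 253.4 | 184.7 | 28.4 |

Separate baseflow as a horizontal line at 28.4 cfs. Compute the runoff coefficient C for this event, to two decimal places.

C ≈ 0.30

ΣQ_DR = 1205 cfs; V = ΣQ_DR·Δt = 2.168 × 10^6 ft³.
Runoff depth d = V / A = 0.8974 in.
C = d / P = 0.8974 / 3.01 = 0.30.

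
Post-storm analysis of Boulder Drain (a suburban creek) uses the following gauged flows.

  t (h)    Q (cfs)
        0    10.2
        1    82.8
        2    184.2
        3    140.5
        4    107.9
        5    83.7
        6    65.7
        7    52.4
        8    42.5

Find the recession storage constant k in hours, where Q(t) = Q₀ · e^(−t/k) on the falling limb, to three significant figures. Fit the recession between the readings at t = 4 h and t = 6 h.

On the falling limb, Q drops from 107.9 to 65.7 cfs between t = 4 h and t = 6 h (Δt = 2 h).
k = −Δt / ln(Q₂/Q₁) = −2 / ln(65.7/107.9) = 4.03 h.

k ≈ 4.03 h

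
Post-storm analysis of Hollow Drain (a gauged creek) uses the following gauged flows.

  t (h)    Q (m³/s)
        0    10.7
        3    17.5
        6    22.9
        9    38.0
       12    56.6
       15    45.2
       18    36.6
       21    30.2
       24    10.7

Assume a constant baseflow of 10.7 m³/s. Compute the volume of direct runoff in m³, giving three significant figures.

Direct-runoff ordinates (Q − Q_b): 0.0, 6.8, 12.2, 27.3, 45.9, 34.5, 25.9, 19.5, 0.0 m³/s.
ΣQ_DR = 172.1 m³/s.
With Δt = 3 h = 10800 s, V = ΣQ_DR · Δt = 172.1 × 10800 = 1.86 × 10^6 m³.

V ≈ 1.86 × 10^6 m³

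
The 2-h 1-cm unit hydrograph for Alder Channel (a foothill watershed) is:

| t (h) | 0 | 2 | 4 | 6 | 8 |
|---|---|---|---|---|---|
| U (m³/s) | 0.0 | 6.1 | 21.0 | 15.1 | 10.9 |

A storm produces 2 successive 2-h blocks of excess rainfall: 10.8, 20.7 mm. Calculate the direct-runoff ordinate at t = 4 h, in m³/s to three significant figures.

Q ≈ 35.3 m³/s

By discrete convolution, Q_j = Σ (P_i / 10 mm) · U_{j−i}.
At t = 4 h (j=2): Q = (10.8/10)·21.0 + (20.7/10)·6.1 = 35.3 m³/s.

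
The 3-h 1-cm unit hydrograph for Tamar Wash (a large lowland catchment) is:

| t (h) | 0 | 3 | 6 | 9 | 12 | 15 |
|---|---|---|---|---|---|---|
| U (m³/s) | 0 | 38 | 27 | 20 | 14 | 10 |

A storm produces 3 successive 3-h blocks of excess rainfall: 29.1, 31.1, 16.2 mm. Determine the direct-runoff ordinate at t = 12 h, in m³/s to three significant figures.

Q ≈ 147 m³/s

By discrete convolution, Q_j = Σ (P_i / 10 mm) · U_{j−i}.
At t = 12 h (j=4): Q = (29.1/10)·14 + (31.1/10)·20 + (16.2/10)·27 = 147 m³/s.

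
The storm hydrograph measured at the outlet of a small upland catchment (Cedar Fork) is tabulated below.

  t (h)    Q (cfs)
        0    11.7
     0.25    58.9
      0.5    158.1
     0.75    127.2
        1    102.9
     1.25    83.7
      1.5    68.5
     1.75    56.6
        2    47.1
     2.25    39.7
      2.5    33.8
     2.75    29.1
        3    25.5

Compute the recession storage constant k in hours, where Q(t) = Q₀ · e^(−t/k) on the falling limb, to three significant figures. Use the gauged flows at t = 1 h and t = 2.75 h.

k ≈ 1.39 h

On the falling limb, Q drops from 102.9 to 29.1 cfs between t = 1 h and t = 2.75 h (Δt = 1.75 h).
k = −Δt / ln(Q₂/Q₁) = −1.75 / ln(29.1/102.9) = 1.39 h.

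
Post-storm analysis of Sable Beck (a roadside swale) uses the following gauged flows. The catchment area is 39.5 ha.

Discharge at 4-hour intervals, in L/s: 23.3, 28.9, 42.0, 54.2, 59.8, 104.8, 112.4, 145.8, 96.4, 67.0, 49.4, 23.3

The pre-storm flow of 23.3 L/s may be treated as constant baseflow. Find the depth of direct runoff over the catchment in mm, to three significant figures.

Direct runoff: 0.0, 5.6, 18.7, 30.9, 36.5, 81.5, 89.1, 122.5, 73.1, 43.7, 26.1, 0.0 L/s; ΣQ_DR = 527.7 L/s.
V = ΣQ_DR · Δt = 527.7 × 14400 s = 7.599 × 10^6 L.
Over A = 39.5 ha, depth = V / A = 19.2 mm.

d ≈ 19.2 mm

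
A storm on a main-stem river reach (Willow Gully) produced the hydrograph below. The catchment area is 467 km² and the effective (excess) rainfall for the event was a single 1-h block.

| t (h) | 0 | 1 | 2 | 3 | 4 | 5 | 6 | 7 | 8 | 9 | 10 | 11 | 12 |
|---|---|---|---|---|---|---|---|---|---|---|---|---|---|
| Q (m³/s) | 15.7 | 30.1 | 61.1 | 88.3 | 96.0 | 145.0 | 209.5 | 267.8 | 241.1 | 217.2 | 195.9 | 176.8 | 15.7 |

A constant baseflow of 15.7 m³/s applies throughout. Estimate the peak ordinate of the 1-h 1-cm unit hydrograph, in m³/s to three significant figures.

Direct runoff: 0.0, 14.4, 45.4, 72.6, 80.3, 129.3, 193.8, 252.1, 225.4, 201.5, 180.2, 161.1, 0.0 m³/s; ΣQ_DR = 1556 m³/s, peak = 252.1 m³/s.
Runoff depth d = ΣQ_DR·Δt / A = 1556 × 3600 / (467 km²) = 12.00 mm.
The 1-cm UH is the DRH scaled by (10 mm)/d, so U_p = 252.1 × 10/12.00 = 210 m³/s.

U_p ≈ 210 m³/s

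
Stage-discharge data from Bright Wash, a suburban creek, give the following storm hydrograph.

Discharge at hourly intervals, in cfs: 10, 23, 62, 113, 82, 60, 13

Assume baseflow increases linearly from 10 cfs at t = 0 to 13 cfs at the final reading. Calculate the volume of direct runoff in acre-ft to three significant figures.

V ≈ 23.3 acre-ft

Direct-runoff ordinates (Q − Q_b): 0.00, 12.50, 51.00, 101.50, 70.00, 47.50, 0.00 cfs.
ΣQ_DR = 282.5 cfs.
With Δt = 1 h = 3600 s, V = ΣQ_DR · Δt = 282.5 × 3600 = 1.02 × 10^6 ft³ = 23.3 acre-ft.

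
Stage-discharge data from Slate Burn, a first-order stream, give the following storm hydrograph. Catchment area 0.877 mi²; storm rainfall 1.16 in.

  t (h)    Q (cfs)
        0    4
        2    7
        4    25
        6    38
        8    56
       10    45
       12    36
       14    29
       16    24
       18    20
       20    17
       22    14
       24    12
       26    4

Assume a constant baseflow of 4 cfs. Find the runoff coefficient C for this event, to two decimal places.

C ≈ 0.84

ΣQ_DR = 275.0 cfs; V = ΣQ_DR·Δt = 1.980 × 10^6 ft³.
Runoff depth d = V / A = 0.9718 in.
C = d / P = 0.9718 / 1.16 = 0.84.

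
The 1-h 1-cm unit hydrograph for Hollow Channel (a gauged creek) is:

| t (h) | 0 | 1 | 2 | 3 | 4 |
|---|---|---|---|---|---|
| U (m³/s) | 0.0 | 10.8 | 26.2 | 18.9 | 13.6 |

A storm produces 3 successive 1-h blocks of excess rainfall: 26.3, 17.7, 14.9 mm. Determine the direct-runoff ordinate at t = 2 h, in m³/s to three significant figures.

Q ≈ 88.0 m³/s

By discrete convolution, Q_j = Σ (P_i / 10 mm) · U_{j−i}.
At t = 2 h (j=2): Q = (26.3/10)·26.2 + (17.7/10)·10.8 + (14.9/10)·0.0 = 88.0 m³/s.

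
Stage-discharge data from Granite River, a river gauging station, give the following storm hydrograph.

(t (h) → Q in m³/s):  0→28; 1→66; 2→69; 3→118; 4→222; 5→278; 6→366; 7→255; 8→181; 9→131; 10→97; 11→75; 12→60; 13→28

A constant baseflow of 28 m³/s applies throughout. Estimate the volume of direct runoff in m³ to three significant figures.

Direct-runoff ordinates (Q − Q_b): 0.0, 38.0, 41.0, 90.0, 194.0, 250.0, 338.0, 227.0, 153.0, 103.0, 69.0, 47.0, 32.0, 0.0 m³/s.
ΣQ_DR = 1582 m³/s.
With Δt = 1 h = 3600 s, V = ΣQ_DR · Δt = 1582 × 3600 = 5.70 × 10^6 m³.

V ≈ 5.70 × 10^6 m³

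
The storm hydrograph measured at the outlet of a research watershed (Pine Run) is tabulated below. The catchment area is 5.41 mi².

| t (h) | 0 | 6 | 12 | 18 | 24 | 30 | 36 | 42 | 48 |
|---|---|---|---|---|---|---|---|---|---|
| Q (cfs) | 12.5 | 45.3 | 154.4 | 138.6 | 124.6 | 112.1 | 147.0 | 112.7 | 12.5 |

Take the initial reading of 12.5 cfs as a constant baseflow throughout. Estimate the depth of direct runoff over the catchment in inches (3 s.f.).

Direct runoff: 0.0, 32.8, 141.9, 126.1, 112.1, 99.6, 134.5, 100.2, 0.0 cfs; ΣQ_DR = 747.2 cfs.
V = ΣQ_DR · Δt = 747.2 × 21600 s = 1.614 × 10^7 ft³.
Over A = 5.41 mi², depth = V / A = 1.28 in.

d ≈ 1.28 in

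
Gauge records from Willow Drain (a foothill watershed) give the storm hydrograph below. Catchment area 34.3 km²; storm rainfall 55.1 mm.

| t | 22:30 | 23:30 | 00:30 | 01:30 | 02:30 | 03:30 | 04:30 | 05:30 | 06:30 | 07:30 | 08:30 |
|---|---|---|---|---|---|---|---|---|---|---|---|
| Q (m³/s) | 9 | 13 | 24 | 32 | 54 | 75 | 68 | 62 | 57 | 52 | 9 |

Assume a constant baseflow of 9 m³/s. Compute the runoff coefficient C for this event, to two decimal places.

ΣQ_DR = 356.0 m³/s; V = ΣQ_DR·Δt = 1.282 × 10^6 m³.
Runoff depth d = V / A = 37.36 mm.
C = d / P = 37.36 / 55.1 = 0.68.

C ≈ 0.68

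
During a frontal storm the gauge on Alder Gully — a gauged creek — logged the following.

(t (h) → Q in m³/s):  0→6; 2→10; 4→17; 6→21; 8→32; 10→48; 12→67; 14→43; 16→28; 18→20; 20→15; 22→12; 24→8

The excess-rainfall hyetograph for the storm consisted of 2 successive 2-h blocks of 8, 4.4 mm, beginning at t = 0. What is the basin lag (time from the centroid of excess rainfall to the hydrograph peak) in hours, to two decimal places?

Centroid of excess rainfall: t_c = Σ P_i·t̄_i / ΣP_i = 1.7097 h (block centres at 1, 3 h).
Hydrograph peak occurs at t = 12 h, so basin lag t_L = 12 − 1.7097 = 10.29 h.

t_L ≈ 10.29 h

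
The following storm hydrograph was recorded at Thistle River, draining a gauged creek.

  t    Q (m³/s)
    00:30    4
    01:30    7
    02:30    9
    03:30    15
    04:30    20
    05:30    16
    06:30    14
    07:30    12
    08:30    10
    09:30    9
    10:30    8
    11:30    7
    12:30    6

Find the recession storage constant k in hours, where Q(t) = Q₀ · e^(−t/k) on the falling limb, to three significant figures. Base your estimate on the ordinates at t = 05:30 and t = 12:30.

On the falling limb, Q drops from 16 to 6 m³/s between t = 05:30 and t = 12:30 (Δt = 7 h).
k = −Δt / ln(Q₂/Q₁) = −7 / ln(6/16) = 7.14 h.

k ≈ 7.14 h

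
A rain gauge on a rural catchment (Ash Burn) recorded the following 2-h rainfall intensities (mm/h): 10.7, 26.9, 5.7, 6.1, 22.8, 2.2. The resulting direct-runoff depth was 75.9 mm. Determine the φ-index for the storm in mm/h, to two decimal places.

Only the 3 blocks with intensity above φ contribute runoff: 10.7, 26.9, 22.8 mm/h.
Σ(I−φ)·Δt = d  ⇒  (10.7+26.9+22.8 − 3φ)·2 = 75.9
φ = (60.40 − 75.9/2) / 3 = 7.48 mm/h.

φ ≈ 7.48 mm/h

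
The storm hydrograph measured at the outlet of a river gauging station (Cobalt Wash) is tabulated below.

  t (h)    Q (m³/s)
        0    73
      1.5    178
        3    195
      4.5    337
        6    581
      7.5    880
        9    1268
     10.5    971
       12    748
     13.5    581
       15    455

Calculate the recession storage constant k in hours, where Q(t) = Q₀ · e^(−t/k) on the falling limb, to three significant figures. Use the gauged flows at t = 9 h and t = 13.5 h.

k ≈ 5.77 h

On the falling limb, Q drops from 1268 to 581 m³/s between t = 9 h and t = 13.5 h (Δt = 4.5 h).
k = −Δt / ln(Q₂/Q₁) = −4.5 / ln(581/1268) = 5.77 h.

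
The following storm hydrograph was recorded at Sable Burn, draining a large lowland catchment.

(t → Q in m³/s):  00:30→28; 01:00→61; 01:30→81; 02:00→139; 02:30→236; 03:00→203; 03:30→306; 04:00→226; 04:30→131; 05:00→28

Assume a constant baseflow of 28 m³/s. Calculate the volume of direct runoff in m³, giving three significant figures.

V ≈ 2.09 × 10^6 m³

Direct-runoff ordinates (Q − Q_b): 0.0, 33.0, 53.0, 111.0, 208.0, 175.0, 278.0, 198.0, 103.0, 0.0 m³/s.
ΣQ_DR = 1159 m³/s.
With Δt = 0.5 h = 1800 s, V = ΣQ_DR · Δt = 1159 × 1800 = 2.09 × 10^6 m³.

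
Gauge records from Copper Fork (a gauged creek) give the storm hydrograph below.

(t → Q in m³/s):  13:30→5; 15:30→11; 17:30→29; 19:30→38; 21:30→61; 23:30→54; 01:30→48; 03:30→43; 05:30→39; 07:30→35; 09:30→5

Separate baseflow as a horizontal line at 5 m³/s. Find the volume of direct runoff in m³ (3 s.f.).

V ≈ 2.25 × 10^6 m³

Direct-runoff ordinates (Q − Q_b): 0.0, 6.0, 24.0, 33.0, 56.0, 49.0, 43.0, 38.0, 34.0, 30.0, 0.0 m³/s.
ΣQ_DR = 313.0 m³/s.
With Δt = 2 h = 7200 s, V = ΣQ_DR · Δt = 313.0 × 7200 = 2.25 × 10^6 m³.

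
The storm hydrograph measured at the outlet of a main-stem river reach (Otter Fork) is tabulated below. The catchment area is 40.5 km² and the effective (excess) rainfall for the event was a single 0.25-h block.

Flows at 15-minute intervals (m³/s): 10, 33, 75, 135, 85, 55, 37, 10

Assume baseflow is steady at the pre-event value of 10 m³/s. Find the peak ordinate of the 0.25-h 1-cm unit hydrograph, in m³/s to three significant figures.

U_p ≈ 156 m³/s

Direct runoff: 0.0, 23.0, 65.0, 125.0, 75.0, 45.0, 27.0, 0.0 m³/s; ΣQ_DR = 360.0 m³/s, peak = 125.0 m³/s.
Runoff depth d = ΣQ_DR·Δt / A = 360.0 × 900 / (40.5 km²) = 8.000 mm.
The 1-cm UH is the DRH scaled by (10 mm)/d, so U_p = 125.0 × 10/8.000 = 156 m³/s.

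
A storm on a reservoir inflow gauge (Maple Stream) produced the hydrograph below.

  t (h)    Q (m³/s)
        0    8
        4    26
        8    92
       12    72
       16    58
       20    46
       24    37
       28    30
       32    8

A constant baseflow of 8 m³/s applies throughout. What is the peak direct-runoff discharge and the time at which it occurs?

Subtracting baseflow gives direct-runoff ordinates: 0.0, 18.0, 84.0, 64.0, 50.0, 38.0, 29.0, 22.0, 0.0 m³/s.
The maximum is 84.0 m³/s, occurring at the reading for t = 8 h.

Q_p = 84.0 m³/s at t = 8 h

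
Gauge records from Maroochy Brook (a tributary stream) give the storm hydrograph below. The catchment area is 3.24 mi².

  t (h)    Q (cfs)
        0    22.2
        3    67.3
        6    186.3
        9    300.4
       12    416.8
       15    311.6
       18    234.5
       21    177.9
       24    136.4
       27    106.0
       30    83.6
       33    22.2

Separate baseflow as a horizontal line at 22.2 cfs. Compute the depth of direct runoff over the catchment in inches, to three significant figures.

d ≈ 2.58 in

Direct runoff: 0.0, 45.1, 164.1, 278.2, 394.6, 289.4, 212.3, 155.7, 114.2, 83.8, 61.4, 0.0 cfs; ΣQ_DR = 1799 cfs.
V = ΣQ_DR · Δt = 1799 × 10800 s = 1.943 × 10^7 ft³.
Over A = 3.24 mi², depth = V / A = 2.58 in.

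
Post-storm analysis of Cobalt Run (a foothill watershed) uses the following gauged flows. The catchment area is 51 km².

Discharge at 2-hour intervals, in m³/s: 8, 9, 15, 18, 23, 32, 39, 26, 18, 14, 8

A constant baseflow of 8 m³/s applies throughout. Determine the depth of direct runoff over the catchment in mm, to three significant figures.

Direct runoff: 0.0, 1.0, 7.0, 10.0, 15.0, 24.0, 31.0, 18.0, 10.0, 6.0, 0.0 m³/s; ΣQ_DR = 122.0 m³/s.
V = ΣQ_DR · Δt = 122.0 × 7200 s = 8.784 × 10^5 m³.
Over A = 51 km², depth = V / A = 17.2 mm.

d ≈ 17.2 mm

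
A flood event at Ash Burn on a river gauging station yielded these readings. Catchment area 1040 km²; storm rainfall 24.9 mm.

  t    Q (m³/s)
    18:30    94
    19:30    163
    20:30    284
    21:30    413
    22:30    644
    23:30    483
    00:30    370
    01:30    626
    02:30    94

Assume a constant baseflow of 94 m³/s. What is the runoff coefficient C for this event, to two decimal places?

C ≈ 0.32

ΣQ_DR = 2325 m³/s; V = ΣQ_DR·Δt = 8.370 × 10^6 m³.
Runoff depth d = V / A = 8.048 mm.
C = d / P = 8.048 / 24.9 = 0.32.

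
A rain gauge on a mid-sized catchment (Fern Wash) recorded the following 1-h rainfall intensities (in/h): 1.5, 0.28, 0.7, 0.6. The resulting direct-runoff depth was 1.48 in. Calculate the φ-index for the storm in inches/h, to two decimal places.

Only the 3 blocks with intensity above φ contribute runoff: 1.5, 0.7, 0.6 in/h.
Σ(I−φ)·Δt = d  ⇒  (1.5+0.7+0.6 − 3φ)·1 = 1.48
φ = (2.800 − 1.48/1) / 3 = 0.44 in/h.

φ ≈ 0.44 in/h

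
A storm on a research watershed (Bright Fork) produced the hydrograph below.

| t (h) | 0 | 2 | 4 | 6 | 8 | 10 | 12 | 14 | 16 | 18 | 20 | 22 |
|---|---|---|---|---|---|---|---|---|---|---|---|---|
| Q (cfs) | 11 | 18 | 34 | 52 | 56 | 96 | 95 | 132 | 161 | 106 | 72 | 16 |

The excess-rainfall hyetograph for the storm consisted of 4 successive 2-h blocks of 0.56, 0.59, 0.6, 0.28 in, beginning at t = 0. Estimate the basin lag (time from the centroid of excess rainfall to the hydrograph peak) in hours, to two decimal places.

Centroid of excess rainfall: t_c = Σ P_i·t̄_i / ΣP_i = 3.5911 h (block centres at 1, 3, 5, 7 h).
Hydrograph peak occurs at t = 16 h, so basin lag t_L = 16 − 3.5911 = 12.41 h.

t_L ≈ 12.41 h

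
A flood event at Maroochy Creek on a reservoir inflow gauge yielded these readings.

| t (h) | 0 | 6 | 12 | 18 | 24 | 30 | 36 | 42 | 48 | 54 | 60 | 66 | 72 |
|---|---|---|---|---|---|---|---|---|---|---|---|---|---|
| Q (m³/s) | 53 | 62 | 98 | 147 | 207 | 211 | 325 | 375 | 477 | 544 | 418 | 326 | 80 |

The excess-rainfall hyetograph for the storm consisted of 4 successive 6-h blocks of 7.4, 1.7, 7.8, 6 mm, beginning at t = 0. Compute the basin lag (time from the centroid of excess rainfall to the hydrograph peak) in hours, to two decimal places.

Centroid of excess rainfall: t_c = Σ P_i·t̄_i / ΣP_i = 12.2489 h (block centres at 3, 9, 15, 21 h).
Hydrograph peak occurs at t = 54 h, so basin lag t_L = 54 − 12.2489 = 41.75 h.

t_L ≈ 41.75 h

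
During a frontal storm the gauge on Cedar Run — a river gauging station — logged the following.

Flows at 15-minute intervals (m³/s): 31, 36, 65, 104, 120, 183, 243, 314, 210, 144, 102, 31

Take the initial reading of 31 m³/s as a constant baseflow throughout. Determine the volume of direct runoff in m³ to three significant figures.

Direct-runoff ordinates (Q − Q_b): 0.0, 5.0, 34.0, 73.0, 89.0, 152.0, 212.0, 283.0, 179.0, 113.0, 71.0, 0.0 m³/s.
ΣQ_DR = 1211 m³/s.
With Δt = 0.25 h = 900 s, V = ΣQ_DR · Δt = 1211 × 900 = 1.09 × 10^6 m³.

V ≈ 1.09 × 10^6 m³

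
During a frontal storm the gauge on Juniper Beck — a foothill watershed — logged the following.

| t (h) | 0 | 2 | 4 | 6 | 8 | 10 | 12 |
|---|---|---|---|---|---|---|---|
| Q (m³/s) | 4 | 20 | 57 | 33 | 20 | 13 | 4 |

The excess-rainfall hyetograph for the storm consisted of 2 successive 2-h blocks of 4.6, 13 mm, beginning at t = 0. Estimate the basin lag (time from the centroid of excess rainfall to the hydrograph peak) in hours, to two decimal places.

t_L ≈ 1.52 h

Centroid of excess rainfall: t_c = Σ P_i·t̄_i / ΣP_i = 2.4773 h (block centres at 1, 3 h).
Hydrograph peak occurs at t = 4 h, so basin lag t_L = 4 − 2.4773 = 1.52 h.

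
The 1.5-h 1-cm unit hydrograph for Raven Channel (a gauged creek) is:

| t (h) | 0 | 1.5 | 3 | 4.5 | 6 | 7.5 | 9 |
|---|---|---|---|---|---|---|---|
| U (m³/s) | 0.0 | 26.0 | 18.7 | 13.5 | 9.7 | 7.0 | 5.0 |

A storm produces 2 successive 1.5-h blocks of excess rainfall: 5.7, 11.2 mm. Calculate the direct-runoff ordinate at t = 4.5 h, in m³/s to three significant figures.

By discrete convolution, Q_j = Σ (P_i / 10 mm) · U_{j−i}.
At t = 4.5 h (j=3): Q = (5.7/10)·13.5 + (11.2/10)·18.7 = 28.6 m³/s.

Q ≈ 28.6 m³/s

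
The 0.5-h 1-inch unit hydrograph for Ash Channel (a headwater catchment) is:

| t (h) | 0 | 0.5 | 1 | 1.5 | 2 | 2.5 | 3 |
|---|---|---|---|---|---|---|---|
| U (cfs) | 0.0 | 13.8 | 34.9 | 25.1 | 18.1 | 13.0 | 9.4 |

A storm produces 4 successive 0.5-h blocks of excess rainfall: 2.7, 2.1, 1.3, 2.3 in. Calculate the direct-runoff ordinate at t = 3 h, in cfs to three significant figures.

By discrete convolution, Q_j = Σ (P_i / 1 in) · U_{j−i}.
At t = 3 h (j=6): Q = (2.7/1)·9.4 + (2.1/1)·13.0 + (1.3/1)·18.1 + (2.3/1)·25.1 = 134 cfs.

Q ≈ 134 cfs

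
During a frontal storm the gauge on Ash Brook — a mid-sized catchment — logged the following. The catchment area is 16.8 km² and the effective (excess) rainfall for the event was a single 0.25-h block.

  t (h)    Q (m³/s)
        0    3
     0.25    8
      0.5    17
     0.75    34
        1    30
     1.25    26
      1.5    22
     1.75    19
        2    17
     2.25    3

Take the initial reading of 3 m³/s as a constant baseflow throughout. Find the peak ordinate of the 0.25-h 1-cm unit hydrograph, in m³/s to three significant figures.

Direct runoff: 0.0, 5.0, 14.0, 31.0, 27.0, 23.0, 19.0, 16.0, 14.0, 0.0 m³/s; ΣQ_DR = 149.0 m³/s, peak = 31.0 m³/s.
Runoff depth d = ΣQ_DR·Δt / A = 149.0 × 900 / (16.8 km²) = 7.982 mm.
The 1-cm UH is the DRH scaled by (10 mm)/d, so U_p = 31.0 × 10/7.982 = 38.8 m³/s.

U_p ≈ 38.8 m³/s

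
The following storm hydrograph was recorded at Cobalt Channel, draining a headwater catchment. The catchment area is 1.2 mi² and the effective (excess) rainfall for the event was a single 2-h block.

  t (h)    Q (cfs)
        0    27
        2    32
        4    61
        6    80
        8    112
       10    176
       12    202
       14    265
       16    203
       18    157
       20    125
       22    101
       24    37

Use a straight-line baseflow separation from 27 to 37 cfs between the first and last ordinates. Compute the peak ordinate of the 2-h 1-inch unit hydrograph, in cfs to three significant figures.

Direct runoff: 0.00, 4.17, 32.33, 50.50, 81.67, 144.83, 170.00, 232.17, 169.33, 122.50, 89.67, 64.83, 0.00 cfs; ΣQ_DR = 1162 cfs, peak = 232.17 cfs.
Runoff depth d = ΣQ_DR·Δt / A = 1162 × 7200 / (1.2 mi²) = 3.001 in.
The 1-inch UH is the DRH scaled by (1 in)/d, so U_p = 232.17 × 1/3.001 = 77.4 cfs.

U_p ≈ 77.4 cfs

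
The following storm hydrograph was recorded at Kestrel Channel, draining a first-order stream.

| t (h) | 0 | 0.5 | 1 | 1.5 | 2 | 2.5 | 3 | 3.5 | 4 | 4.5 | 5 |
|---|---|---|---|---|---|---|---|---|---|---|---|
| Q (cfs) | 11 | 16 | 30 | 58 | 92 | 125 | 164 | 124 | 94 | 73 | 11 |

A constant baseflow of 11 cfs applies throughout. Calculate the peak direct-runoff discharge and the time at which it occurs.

Q_p = 153.0 cfs at t = 3 h

Subtracting baseflow gives direct-runoff ordinates: 0.0, 5.0, 19.0, 47.0, 81.0, 114.0, 153.0, 113.0, 83.0, 62.0, 0.0 cfs.
The maximum is 153.0 cfs, occurring at the reading for t = 3 h.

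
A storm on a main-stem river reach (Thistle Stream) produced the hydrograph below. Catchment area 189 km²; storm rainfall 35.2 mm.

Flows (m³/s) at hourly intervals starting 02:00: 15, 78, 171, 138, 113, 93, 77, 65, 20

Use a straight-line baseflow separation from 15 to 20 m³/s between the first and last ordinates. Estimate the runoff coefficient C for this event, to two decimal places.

C ≈ 0.33

ΣQ_DR = 612.5 m³/s; V = ΣQ_DR·Δt = 2.205 × 10^6 m³.
Runoff depth d = V / A = 11.67 mm.
C = d / P = 11.67 / 35.2 = 0.33.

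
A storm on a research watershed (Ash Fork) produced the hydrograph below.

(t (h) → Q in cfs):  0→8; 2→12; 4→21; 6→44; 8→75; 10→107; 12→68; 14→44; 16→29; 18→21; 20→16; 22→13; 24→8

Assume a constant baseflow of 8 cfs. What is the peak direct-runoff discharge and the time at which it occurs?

Subtracting baseflow gives direct-runoff ordinates: 0.0, 4.0, 13.0, 36.0, 67.0, 99.0, 60.0, 36.0, 21.0, 13.0, 8.0, 5.0, 0.0 cfs.
The maximum is 99.0 cfs, occurring at the reading for t = 10 h.

Q_p = 99.0 cfs at t = 10 h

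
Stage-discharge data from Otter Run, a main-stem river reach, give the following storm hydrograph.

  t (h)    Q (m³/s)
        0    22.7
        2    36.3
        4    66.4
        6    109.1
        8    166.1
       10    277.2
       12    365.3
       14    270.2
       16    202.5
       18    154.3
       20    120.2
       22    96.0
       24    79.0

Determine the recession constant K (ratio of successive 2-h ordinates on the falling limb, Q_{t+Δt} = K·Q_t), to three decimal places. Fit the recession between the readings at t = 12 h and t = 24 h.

Using the recession-limb readings at t = 12 h and t = 24 h: Q falls from 365.3 to 79.0 m³/s over 6 intervals.
K = (Q₂/Q₁)^(1/6) = (79.0/365.3)^(1/6) = 0.775.

K ≈ 0.775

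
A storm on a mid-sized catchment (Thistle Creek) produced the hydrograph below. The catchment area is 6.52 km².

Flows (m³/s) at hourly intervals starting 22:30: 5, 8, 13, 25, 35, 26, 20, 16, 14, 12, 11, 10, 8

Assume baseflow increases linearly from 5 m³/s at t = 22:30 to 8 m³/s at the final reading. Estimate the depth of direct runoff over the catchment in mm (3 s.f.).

Direct runoff: 0.00, 2.75, 7.50, 19.25, 29.00, 19.75, 13.50, 9.25, 7.00, 4.75, 3.50, 2.25, 0.00 m³/s; ΣQ_DR = 118.5 m³/s.
V = ΣQ_DR · Δt = 118.5 × 3600 s = 4.266 × 10^5 m³.
Over A = 6.52 km², depth = V / A = 65.4 mm.

d ≈ 65.4 mm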